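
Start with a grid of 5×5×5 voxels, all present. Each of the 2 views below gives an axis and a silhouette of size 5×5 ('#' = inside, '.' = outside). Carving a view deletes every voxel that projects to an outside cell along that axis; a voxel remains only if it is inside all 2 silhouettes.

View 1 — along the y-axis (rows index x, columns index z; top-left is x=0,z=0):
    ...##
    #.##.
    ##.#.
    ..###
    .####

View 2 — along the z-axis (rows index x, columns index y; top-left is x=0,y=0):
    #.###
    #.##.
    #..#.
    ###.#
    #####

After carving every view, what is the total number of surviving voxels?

full grid |V| = 125
carve view 1 (along y, XZ-mask fill 15/25): 75 voxels remain
carve view 2 (along z, XY-mask fill 18/25): 55 voxels remain

|visual hull| = 55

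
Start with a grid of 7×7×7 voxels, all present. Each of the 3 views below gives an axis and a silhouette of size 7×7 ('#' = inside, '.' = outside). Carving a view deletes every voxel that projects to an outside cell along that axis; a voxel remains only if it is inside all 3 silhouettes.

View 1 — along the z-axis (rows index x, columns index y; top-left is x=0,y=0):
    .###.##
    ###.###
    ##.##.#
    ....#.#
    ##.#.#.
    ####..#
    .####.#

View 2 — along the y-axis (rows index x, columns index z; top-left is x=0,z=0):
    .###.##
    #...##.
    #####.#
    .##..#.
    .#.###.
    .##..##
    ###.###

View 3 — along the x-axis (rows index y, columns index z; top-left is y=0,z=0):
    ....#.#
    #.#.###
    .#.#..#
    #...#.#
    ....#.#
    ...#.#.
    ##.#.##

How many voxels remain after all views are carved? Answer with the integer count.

start: 7×7×7 = 343 voxels
  1. axis=2 (XY plane), |mask|=32  ⇒  voxels=224
  2. axis=1 (XZ plane), |mask|=31  ⇒  voxels=145
  3. axis=0 (YZ plane), |mask|=22  ⇒  voxels=70

|visual hull| = 70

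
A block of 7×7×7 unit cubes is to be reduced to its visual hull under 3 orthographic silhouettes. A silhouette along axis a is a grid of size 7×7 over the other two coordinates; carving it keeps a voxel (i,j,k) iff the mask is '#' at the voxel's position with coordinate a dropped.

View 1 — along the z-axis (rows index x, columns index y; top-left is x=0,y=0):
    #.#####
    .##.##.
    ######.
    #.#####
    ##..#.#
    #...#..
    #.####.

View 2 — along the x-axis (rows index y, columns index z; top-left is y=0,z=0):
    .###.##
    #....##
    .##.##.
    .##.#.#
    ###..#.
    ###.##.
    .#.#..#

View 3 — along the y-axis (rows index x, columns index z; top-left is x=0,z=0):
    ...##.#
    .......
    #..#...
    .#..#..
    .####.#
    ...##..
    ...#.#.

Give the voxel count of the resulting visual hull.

full grid |V| = 343
  1. axis=2 (XY plane), |mask|=33  ⇒  voxels=231
  2. axis=0 (YZ plane), |mask|=28  ⇒  voxels=137
  3. axis=1 (XZ plane), |mask|=16  ⇒  voxels=37

|visual hull| = 37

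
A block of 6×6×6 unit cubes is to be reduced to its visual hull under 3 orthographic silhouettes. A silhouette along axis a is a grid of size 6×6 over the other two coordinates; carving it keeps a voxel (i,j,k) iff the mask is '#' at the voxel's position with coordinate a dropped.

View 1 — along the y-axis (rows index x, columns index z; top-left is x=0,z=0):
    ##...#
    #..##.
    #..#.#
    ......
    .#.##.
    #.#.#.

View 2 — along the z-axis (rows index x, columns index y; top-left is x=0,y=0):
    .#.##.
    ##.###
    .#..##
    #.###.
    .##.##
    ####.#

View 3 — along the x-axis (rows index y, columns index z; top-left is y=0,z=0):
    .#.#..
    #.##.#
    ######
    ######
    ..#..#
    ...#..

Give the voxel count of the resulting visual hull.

initial block: 6^3 = 216
step 1: project along y, AND mask (15/36) → |grid| = 90
step 2: project along z, AND mask (24/36) → |grid| = 60
step 3: project along x, AND mask (21/36) → |grid| = 31

remaining voxels: 31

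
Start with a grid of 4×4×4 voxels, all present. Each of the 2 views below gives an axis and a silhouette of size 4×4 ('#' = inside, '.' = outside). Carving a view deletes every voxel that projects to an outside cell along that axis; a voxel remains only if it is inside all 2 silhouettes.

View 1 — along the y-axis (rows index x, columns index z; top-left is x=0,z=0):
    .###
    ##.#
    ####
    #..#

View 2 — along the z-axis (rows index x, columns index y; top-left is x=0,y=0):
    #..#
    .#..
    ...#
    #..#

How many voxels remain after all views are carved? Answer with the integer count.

|visual hull| = 17

full grid |V| = 64
after view 1 [y-axis, 12 of 16 cells solid] → remaining = 48
after view 2 [z-axis, 6 of 16 cells solid] → remaining = 17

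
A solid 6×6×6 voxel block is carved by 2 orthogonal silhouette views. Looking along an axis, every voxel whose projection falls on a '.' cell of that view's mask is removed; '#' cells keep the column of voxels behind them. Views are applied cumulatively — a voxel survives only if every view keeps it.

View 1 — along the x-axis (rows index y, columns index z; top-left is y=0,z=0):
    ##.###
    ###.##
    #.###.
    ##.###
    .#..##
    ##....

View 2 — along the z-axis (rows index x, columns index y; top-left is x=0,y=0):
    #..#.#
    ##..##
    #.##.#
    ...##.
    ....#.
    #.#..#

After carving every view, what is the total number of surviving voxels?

full grid |V| = 216
  1. axis=0 (YZ plane), |mask|=24  ⇒  voxels=144
  2. axis=2 (XY plane), |mask|=17  ⇒  voxels=65

65 voxels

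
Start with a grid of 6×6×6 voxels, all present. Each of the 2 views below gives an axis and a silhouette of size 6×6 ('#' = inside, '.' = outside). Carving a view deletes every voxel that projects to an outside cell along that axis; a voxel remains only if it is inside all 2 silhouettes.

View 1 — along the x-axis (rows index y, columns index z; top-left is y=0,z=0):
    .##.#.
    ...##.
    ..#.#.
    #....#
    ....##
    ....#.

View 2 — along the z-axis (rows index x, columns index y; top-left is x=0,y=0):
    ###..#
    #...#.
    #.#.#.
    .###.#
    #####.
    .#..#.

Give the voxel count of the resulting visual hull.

remaining voxels: 42

initial block: 6^3 = 216
  1. axis=0 (YZ plane), |mask|=12  ⇒  voxels=72
  2. axis=2 (XY plane), |mask|=20  ⇒  voxels=42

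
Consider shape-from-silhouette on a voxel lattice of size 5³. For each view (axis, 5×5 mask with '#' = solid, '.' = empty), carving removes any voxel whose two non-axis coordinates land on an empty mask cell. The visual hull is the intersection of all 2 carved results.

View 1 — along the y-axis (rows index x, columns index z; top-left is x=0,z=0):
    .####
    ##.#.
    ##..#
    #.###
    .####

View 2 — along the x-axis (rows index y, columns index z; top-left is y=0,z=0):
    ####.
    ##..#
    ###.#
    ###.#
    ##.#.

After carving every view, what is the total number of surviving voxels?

voxel count = 64

initial block: 5^3 = 125
[1] y-view keeps 18 columns → grid now 90
[2] x-view keeps 18 columns → grid now 64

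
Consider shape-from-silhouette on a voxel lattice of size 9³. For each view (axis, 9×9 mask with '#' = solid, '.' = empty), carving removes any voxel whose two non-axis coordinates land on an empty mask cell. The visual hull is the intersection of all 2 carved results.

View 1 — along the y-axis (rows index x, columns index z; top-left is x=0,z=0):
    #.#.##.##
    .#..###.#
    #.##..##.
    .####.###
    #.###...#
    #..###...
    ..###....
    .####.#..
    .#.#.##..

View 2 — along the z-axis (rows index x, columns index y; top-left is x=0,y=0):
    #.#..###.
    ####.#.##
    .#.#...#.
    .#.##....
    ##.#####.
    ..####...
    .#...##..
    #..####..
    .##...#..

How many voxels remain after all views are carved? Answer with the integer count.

initial block: 9^3 = 729
carve view 1 (along y, XZ-mask fill 44/81): 396 voxels remain
carve view 2 (along z, XY-mask fill 40/81): 198 voxels remain

voxel count = 198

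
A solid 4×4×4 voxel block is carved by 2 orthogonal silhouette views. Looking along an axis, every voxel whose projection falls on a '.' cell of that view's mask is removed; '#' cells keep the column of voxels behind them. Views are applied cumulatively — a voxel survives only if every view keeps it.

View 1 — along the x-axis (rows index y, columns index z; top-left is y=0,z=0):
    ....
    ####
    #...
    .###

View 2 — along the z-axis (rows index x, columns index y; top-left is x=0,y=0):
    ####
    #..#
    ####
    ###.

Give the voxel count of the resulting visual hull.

|visual hull| = 24

start: 4×4×4 = 64 voxels
step 1: project along x, AND mask (8/16) → |grid| = 32
step 2: project along z, AND mask (13/16) → |grid| = 24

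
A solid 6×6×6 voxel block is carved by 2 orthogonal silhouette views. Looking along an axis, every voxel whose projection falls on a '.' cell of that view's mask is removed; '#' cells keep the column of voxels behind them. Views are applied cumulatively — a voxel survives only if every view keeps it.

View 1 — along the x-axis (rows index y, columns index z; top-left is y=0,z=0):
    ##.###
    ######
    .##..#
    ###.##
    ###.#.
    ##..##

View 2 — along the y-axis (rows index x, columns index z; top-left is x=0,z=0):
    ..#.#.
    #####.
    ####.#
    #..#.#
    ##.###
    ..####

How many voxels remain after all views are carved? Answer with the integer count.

initial block: 6^3 = 216
V1 x: intersect with YZ mask (27 set) -- 162 left
V2 y: intersect with XZ mask (24 set) -- 104 left

voxel count = 104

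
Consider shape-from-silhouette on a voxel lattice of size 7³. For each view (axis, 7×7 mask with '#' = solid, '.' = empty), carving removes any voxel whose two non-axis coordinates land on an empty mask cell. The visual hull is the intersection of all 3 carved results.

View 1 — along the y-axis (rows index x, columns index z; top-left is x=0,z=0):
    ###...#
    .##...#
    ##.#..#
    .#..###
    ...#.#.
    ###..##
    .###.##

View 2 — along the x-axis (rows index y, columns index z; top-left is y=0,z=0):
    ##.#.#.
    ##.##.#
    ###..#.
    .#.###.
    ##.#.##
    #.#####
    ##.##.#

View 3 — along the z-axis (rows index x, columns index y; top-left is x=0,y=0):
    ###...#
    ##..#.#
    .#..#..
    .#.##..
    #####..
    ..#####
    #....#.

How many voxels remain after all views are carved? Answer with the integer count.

|visual hull| = 67

full grid |V| = 343
step 1: project along y, AND mask (27/49) → |grid| = 189
step 2: project along x, AND mask (33/49) → |grid| = 128
step 3: project along z, AND mask (25/49) → |grid| = 67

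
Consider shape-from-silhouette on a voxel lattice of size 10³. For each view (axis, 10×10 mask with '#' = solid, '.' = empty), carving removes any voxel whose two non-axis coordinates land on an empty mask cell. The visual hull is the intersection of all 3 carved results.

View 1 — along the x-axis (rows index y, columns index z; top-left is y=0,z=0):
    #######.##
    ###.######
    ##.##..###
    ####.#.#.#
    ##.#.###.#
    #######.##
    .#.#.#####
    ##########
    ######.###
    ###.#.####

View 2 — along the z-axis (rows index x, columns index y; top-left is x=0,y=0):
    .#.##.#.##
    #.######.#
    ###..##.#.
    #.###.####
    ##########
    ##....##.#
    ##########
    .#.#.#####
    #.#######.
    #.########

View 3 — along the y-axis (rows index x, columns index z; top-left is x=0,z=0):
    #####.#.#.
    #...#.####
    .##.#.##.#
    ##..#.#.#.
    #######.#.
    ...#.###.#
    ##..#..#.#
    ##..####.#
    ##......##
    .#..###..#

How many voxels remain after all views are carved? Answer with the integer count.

start: 10×10×10 = 1000 voxels
carve view 1 (along x, YZ-mask fill 82/100): 820 voxels remain
carve view 2 (along z, XY-mask fill 77/100): 629 voxels remain
carve view 3 (along y, XZ-mask fill 58/100): 365 voxels remain

365 voxels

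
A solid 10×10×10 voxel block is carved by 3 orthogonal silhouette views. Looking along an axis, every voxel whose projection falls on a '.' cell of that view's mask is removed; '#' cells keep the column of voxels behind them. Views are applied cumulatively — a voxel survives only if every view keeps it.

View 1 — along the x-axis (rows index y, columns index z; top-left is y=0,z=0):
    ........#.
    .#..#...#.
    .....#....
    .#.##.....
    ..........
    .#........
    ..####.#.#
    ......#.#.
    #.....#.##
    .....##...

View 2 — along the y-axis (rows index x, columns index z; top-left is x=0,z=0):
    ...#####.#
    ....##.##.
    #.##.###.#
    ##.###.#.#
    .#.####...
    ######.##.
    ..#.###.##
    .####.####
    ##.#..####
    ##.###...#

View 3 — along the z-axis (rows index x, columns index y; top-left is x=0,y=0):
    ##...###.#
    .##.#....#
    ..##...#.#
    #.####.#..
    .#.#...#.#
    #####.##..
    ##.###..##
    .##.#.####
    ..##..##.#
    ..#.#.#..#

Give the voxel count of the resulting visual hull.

|visual hull| = 82

full grid |V| = 1000
V1 x: intersect with YZ mask (23 set) -- 230 left
V2 y: intersect with XZ mask (64 set) -- 150 left
V3 z: intersect with XY mask (54 set) -- 82 left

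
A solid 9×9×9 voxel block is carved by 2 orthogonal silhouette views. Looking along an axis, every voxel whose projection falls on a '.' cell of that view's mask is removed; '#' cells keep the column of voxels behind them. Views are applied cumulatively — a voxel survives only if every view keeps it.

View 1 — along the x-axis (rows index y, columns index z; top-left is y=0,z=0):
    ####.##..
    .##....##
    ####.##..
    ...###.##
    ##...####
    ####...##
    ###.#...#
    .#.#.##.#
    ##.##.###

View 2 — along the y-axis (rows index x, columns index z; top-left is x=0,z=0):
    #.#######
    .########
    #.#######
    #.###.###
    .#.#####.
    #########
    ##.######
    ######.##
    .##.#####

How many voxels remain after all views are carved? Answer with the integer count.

full grid |V| = 729
after view 1 [x-axis, 50 of 81 cells solid] → remaining = 450
after view 2 [y-axis, 69 of 81 cells solid] → remaining = 375

voxel count = 375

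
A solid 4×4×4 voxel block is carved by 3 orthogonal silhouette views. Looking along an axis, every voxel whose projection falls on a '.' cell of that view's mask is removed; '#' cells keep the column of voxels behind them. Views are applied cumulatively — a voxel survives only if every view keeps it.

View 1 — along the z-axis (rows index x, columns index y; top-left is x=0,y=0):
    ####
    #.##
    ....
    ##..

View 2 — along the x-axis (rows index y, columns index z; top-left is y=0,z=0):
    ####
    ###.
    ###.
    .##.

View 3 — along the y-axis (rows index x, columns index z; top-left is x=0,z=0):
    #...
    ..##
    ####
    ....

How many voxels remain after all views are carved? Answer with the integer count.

full grid |V| = 64
carve view 1 (along z, XY-mask fill 9/16): 36 voxels remain
carve view 2 (along x, YZ-mask fill 12/16): 28 voxels remain
carve view 3 (along y, XZ-mask fill 7/16): 7 voxels remain

|visual hull| = 7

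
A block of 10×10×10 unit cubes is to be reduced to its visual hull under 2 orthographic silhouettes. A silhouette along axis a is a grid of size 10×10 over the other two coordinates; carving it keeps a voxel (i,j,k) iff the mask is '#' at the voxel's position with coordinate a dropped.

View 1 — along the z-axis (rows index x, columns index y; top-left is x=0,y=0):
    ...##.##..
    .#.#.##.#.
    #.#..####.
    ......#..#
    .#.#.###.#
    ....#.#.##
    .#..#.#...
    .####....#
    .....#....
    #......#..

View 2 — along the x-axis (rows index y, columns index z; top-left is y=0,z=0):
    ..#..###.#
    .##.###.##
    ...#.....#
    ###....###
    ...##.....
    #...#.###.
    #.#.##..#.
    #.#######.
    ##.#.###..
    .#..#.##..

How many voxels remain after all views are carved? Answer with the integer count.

voxel count = 195

start: 10×10×10 = 1000 voxels
after view 1 [z-axis, 38 of 100 cells solid] → remaining = 380
after view 2 [x-axis, 50 of 100 cells solid] → remaining = 195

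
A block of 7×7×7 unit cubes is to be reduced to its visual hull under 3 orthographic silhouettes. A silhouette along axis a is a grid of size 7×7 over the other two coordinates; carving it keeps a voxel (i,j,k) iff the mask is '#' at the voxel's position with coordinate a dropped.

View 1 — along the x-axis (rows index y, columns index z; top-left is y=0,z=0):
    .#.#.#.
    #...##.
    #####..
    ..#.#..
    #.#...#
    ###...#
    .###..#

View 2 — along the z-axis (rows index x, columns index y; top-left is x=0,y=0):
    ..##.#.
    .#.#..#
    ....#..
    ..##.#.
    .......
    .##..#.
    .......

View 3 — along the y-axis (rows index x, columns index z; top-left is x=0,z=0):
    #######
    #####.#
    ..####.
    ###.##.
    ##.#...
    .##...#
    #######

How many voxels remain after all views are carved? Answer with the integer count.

34 voxels

full grid |V| = 343
V1 x: intersect with YZ mask (24 set) -- 168 left
V2 z: intersect with XY mask (13 set) -- 46 left
V3 y: intersect with XZ mask (35 set) -- 34 left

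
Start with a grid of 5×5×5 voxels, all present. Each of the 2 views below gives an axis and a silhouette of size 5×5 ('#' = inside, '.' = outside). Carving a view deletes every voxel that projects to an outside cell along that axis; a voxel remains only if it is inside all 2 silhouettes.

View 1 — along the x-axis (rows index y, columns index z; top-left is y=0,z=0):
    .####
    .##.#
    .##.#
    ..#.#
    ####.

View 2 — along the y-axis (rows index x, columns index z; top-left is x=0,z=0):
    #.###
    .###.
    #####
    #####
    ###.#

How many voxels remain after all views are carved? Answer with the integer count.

voxel count = 69

full grid |V| = 125
  1. axis=0 (YZ plane), |mask|=16  ⇒  voxels=80
  2. axis=1 (XZ plane), |mask|=21  ⇒  voxels=69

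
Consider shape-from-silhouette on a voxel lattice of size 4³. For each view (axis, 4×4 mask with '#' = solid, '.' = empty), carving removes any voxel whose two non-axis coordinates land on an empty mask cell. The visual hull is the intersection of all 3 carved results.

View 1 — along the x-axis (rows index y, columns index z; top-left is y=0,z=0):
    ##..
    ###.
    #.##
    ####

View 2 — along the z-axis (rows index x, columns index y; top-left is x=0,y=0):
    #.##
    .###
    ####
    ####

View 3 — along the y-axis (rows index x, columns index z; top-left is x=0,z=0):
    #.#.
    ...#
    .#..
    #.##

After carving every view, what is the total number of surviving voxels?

19 voxels

initial block: 4^3 = 64
[1] x-view keeps 12 columns → grid now 48
[2] z-view keeps 14 columns → grid now 43
[3] y-view keeps 7 columns → grid now 19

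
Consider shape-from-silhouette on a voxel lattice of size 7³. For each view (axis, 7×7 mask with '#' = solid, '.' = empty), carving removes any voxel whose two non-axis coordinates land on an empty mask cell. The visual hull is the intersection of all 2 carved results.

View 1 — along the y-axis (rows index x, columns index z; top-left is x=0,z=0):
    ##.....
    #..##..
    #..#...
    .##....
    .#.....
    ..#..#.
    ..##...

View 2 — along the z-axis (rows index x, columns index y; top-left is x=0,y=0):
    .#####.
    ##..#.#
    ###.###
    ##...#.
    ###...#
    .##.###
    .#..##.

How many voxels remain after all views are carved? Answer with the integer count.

full grid |V| = 343
  1. axis=1 (XZ plane), |mask|=14  ⇒  voxels=98
  2. axis=2 (XY plane), |mask|=30  ⇒  voxels=60

remaining voxels: 60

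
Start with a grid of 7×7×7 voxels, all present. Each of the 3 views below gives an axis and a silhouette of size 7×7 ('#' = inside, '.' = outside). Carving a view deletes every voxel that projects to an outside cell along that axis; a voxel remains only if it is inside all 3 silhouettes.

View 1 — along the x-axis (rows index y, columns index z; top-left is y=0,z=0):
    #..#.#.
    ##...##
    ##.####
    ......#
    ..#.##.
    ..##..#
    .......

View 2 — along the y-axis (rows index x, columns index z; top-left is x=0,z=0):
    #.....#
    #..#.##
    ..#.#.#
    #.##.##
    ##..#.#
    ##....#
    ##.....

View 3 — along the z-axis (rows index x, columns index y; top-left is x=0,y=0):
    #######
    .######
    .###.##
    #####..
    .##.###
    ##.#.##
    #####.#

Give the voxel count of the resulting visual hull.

full grid |V| = 343
step 1: project along x, AND mask (20/49) → |grid| = 140
step 2: project along y, AND mask (23/49) → |grid| = 70
step 3: project along z, AND mask (39/49) → |grid| = 57

voxel count = 57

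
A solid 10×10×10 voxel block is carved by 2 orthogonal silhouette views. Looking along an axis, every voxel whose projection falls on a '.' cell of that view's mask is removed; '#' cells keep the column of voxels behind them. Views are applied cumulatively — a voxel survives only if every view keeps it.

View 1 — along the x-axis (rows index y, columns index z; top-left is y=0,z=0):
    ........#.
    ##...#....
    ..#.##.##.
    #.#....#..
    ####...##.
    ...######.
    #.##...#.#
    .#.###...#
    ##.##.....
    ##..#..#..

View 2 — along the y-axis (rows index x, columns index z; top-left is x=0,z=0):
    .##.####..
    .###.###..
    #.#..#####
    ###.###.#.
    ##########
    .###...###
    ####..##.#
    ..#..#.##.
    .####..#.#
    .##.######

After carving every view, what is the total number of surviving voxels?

279 voxels

start: 10×10×10 = 1000 voxels
after view 1 [x-axis, 42 of 100 cells solid] → remaining = 420
after view 2 [y-axis, 67 of 100 cells solid] → remaining = 279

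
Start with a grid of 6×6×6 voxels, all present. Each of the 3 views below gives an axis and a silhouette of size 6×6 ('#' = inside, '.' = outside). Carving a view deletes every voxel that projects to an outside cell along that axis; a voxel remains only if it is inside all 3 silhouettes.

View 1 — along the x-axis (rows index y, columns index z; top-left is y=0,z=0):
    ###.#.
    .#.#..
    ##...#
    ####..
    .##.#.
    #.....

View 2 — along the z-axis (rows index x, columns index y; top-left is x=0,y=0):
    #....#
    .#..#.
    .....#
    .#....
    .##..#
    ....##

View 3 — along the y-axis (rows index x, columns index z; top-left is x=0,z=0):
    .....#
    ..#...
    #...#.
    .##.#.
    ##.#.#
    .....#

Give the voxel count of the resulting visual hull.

before carving: 216 voxels (6×6×6)
V1 x: intersect with YZ mask (17 set) -- 102 left
V2 z: intersect with XY mask (11 set) -- 23 left
V3 y: intersect with XZ mask (12 set) -- 9 left

remaining voxels: 9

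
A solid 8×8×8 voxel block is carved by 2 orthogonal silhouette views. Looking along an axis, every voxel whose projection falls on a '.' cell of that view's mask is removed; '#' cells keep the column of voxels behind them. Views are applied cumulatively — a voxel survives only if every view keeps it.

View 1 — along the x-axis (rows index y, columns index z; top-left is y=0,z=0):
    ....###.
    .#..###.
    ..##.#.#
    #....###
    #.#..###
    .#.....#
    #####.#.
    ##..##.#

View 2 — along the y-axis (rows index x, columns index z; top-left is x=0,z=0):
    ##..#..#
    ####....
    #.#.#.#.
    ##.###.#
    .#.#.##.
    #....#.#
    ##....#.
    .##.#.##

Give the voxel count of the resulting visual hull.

initial block: 8^3 = 512
[1] x-view keeps 33 columns → grid now 264
[2] y-view keeps 33 columns → grid now 137

137 voxels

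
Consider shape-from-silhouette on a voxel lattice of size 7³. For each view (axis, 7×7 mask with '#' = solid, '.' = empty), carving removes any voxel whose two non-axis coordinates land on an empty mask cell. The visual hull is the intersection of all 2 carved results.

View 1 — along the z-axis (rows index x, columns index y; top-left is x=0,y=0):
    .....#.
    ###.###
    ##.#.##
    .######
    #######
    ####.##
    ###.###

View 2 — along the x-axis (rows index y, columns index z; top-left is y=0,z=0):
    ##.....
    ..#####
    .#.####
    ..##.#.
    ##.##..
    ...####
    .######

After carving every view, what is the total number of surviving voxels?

remaining voxels: 157

full grid |V| = 343
V1 z: intersect with XY mask (37 set) -- 259 left
V2 x: intersect with YZ mask (29 set) -- 157 left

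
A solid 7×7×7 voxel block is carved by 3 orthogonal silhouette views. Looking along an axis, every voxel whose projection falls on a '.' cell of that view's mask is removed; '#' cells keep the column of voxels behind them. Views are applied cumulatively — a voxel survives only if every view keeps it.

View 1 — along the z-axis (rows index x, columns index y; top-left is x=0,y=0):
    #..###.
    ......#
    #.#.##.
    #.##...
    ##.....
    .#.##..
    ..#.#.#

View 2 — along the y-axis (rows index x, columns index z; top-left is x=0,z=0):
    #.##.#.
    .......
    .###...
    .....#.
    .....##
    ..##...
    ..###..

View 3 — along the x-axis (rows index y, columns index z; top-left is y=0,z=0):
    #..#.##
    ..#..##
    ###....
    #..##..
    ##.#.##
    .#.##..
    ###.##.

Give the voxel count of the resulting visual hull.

before carving: 343 voxels (7×7×7)
[1] z-view keeps 20 columns → grid now 140
[2] y-view keeps 15 columns → grid now 50
[3] x-view keeps 26 columns → grid now 28

28 voxels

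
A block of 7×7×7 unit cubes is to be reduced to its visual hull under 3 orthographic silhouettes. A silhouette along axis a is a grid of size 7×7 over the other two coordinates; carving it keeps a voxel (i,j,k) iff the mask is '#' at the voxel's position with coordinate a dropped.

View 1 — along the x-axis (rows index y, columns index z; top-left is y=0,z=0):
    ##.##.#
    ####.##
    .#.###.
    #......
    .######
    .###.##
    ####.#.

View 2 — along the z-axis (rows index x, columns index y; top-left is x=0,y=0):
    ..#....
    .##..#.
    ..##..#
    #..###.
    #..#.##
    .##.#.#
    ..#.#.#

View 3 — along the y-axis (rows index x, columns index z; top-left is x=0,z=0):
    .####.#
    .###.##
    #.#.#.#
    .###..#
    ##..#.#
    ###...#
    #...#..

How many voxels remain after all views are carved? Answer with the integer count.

initial block: 7^3 = 343
  1. axis=0 (YZ plane), |mask|=32  ⇒  voxels=224
  2. axis=2 (XY plane), |mask|=22  ⇒  voxels=98
  3. axis=1 (XZ plane), |mask|=28  ⇒  voxels=54

remaining voxels: 54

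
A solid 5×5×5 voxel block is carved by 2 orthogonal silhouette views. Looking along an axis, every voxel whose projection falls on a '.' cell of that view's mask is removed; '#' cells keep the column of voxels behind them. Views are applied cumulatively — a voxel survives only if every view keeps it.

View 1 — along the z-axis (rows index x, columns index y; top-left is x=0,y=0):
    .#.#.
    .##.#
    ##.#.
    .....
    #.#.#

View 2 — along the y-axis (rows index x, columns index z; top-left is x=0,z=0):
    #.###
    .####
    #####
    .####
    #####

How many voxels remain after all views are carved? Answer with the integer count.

|visual hull| = 50

start: 5×5×5 = 125 voxels
step 1: project along z, AND mask (11/25) → |grid| = 55
step 2: project along y, AND mask (22/25) → |grid| = 50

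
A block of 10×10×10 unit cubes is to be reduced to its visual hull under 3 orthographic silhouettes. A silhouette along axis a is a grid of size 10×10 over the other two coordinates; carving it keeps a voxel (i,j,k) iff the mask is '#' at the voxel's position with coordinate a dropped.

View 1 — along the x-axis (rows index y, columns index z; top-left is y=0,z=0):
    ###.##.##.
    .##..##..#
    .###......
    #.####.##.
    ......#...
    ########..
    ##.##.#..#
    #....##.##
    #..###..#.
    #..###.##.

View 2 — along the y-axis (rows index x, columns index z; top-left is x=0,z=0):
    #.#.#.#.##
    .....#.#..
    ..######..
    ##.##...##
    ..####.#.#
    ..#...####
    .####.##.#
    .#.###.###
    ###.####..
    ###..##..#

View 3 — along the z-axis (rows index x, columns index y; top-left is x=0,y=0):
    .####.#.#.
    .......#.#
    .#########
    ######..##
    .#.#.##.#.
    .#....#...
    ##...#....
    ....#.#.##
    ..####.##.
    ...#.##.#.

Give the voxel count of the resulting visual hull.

start: 10×10×10 = 1000 voxels
step 1: project along x, AND mask (53/100) → |grid| = 530
step 2: project along y, AND mask (58/100) → |grid| = 301
step 3: project along z, AND mask (49/100) → |grid| = 158

remaining voxels: 158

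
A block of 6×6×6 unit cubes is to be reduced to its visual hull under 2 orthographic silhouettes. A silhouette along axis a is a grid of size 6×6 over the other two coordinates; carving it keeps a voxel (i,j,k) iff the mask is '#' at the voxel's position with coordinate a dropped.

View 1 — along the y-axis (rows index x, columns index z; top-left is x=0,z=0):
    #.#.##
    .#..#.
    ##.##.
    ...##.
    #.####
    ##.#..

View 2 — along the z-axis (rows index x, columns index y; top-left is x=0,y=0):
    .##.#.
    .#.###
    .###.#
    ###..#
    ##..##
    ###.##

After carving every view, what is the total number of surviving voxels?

79 voxels

start: 6×6×6 = 216 voxels
step 1: project along y, AND mask (20/36) → |grid| = 120
step 2: project along z, AND mask (24/36) → |grid| = 79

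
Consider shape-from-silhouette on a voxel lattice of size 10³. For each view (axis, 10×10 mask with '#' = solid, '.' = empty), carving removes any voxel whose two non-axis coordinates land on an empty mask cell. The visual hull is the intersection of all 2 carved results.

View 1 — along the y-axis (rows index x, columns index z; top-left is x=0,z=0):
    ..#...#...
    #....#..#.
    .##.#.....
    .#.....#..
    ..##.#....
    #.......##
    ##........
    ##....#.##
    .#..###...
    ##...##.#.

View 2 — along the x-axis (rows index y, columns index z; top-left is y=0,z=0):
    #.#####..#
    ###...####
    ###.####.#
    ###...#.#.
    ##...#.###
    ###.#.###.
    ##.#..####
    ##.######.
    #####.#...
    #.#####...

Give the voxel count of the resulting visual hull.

before carving: 1000 voxels (10×10×10)
carve view 1 (along y, XZ-mask fill 32/100): 320 voxels remain
carve view 2 (along x, YZ-mask fill 67/100): 232 voxels remain

remaining voxels: 232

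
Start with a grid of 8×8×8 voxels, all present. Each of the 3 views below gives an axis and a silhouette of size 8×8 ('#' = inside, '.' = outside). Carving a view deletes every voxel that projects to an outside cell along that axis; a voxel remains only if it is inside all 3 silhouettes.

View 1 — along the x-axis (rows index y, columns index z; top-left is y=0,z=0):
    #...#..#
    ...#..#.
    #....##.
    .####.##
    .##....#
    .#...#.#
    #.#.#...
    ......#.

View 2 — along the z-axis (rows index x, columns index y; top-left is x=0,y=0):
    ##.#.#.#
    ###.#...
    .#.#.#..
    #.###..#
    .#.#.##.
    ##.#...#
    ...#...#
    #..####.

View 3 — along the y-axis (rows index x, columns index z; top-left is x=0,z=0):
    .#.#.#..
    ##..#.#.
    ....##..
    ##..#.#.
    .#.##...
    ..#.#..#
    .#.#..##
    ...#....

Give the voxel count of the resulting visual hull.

start: 8×8×8 = 512 voxels
after view 1 [x-axis, 24 of 64 cells solid] → remaining = 192
after view 2 [z-axis, 32 of 64 cells solid] → remaining = 104
after view 3 [y-axis, 24 of 64 cells solid] → remaining = 39

voxel count = 39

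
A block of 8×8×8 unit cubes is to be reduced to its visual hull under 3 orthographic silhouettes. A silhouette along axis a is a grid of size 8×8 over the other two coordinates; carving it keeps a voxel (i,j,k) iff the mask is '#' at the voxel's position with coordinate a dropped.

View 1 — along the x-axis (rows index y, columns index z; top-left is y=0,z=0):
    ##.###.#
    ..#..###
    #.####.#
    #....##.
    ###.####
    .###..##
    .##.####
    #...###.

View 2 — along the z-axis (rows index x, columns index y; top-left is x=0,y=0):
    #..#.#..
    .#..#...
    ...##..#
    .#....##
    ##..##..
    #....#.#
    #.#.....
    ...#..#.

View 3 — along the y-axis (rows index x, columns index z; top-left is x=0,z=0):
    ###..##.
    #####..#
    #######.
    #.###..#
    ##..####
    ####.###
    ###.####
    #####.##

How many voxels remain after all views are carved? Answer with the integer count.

initial block: 8^3 = 512
step 1: project along x, AND mask (41/64) → |grid| = 328
step 2: project along z, AND mask (22/64) → |grid| = 111
step 3: project along y, AND mask (50/64) → |grid| = 83

83 voxels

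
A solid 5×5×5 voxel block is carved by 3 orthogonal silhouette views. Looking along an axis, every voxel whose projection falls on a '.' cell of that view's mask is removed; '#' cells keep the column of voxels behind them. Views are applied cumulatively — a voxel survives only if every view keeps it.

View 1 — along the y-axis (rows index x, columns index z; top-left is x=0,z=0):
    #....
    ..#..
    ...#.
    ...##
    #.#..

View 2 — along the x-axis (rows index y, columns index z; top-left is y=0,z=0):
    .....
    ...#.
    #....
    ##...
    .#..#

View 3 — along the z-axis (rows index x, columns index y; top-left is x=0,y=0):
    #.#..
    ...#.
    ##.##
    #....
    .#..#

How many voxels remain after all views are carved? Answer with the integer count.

full grid |V| = 125
V1 y: intersect with XZ mask (7 set) -- 35 left
V2 x: intersect with YZ mask (6 set) -- 7 left
V3 z: intersect with XY mask (10 set) -- 2 left

|visual hull| = 2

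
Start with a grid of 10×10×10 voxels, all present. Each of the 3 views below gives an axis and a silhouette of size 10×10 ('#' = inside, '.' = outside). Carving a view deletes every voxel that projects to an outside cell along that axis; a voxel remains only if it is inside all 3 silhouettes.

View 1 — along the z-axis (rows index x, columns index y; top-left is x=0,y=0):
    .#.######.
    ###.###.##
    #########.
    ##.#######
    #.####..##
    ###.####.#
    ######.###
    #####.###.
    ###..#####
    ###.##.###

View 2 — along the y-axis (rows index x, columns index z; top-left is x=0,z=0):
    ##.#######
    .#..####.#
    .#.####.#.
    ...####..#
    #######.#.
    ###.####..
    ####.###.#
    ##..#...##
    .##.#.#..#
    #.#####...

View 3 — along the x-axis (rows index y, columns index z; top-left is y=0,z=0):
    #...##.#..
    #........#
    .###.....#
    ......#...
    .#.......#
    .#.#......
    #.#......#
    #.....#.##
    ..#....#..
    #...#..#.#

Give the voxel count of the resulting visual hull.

|visual hull| = 138

before carving: 1000 voxels (10×10×10)
carve view 1 (along z, XY-mask fill 81/100): 810 voxels remain
carve view 2 (along y, XZ-mask fill 65/100): 522 voxels remain
carve view 3 (along x, YZ-mask fill 28/100): 138 voxels remain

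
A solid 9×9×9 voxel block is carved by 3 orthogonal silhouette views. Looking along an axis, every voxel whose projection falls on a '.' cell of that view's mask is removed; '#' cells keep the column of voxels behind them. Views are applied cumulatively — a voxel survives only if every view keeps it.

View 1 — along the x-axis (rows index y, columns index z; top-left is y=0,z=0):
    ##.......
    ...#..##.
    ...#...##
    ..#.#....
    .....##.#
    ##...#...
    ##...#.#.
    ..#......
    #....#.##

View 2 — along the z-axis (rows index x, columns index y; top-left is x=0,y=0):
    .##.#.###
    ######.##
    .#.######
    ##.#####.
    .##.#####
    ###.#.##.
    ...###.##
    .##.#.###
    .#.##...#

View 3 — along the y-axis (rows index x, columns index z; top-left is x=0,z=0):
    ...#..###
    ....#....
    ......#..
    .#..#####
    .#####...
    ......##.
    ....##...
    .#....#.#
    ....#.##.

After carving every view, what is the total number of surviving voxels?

voxel count = 55

initial block: 9^3 = 729
V1 x: intersect with YZ mask (25 set) -- 225 left
V2 z: intersect with XY mask (56 set) -- 157 left
V3 y: intersect with XZ mask (27 set) -- 55 left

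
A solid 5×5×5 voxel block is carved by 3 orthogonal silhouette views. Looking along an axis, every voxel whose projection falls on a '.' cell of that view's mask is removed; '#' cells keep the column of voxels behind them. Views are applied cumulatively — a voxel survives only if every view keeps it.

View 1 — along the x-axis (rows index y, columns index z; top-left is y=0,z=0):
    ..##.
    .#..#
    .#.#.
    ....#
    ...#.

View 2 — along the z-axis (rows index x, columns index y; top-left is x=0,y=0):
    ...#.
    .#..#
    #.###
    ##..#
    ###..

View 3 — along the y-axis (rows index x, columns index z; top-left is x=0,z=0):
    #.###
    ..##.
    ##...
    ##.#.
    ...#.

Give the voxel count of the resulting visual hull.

voxel count = 8

before carving: 125 voxels (5×5×5)
step 1: project along x, AND mask (8/25) → |grid| = 40
step 2: project along z, AND mask (13/25) → |grid| = 21
step 3: project along y, AND mask (12/25) → |grid| = 8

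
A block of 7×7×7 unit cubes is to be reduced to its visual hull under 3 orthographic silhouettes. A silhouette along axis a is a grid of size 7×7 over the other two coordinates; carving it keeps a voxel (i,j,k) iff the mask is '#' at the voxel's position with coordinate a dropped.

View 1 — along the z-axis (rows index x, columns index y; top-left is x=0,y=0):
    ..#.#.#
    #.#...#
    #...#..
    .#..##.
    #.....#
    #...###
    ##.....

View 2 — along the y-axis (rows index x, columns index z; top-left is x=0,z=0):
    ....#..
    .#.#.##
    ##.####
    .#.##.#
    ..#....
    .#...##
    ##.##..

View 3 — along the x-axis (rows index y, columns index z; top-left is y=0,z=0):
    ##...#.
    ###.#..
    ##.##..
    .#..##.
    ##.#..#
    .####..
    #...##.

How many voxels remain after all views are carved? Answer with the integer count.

start: 7×7×7 = 343 voxels
carve view 1 (along z, XY-mask fill 19/49): 133 voxels remain
carve view 2 (along y, XZ-mask fill 23/49): 61 voxels remain
carve view 3 (along x, YZ-mask fill 25/49): 33 voxels remain

remaining voxels: 33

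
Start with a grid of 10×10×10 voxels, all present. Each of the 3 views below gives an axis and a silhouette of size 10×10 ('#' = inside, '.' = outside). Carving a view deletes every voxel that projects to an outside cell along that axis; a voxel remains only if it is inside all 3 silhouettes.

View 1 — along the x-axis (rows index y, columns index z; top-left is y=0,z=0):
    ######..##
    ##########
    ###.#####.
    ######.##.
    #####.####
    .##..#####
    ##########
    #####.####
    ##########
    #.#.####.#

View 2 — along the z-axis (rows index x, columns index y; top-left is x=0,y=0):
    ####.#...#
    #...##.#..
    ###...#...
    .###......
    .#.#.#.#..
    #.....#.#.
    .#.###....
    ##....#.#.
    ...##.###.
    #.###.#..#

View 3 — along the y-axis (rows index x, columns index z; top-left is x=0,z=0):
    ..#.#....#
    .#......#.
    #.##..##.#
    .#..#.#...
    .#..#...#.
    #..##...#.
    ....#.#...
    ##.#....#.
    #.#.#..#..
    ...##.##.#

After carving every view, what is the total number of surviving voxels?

|visual hull| = 139

before carving: 1000 voxels (10×10×10)
V1 x: intersect with YZ mask (86 set) -- 860 left
V2 z: intersect with XY mask (43 set) -- 373 left
V3 y: intersect with XZ mask (36 set) -- 139 left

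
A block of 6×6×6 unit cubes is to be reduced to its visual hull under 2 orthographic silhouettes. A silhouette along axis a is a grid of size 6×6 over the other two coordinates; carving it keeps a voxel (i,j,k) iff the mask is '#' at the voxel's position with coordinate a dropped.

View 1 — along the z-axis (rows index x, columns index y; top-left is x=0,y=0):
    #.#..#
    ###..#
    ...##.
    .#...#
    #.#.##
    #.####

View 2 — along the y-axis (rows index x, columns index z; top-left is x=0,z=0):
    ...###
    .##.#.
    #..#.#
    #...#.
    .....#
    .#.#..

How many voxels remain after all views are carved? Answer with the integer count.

before carving: 216 voxels (6×6×6)
step 1: project along z, AND mask (20/36) → |grid| = 120
step 2: project along y, AND mask (14/36) → |grid| = 45

remaining voxels: 45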